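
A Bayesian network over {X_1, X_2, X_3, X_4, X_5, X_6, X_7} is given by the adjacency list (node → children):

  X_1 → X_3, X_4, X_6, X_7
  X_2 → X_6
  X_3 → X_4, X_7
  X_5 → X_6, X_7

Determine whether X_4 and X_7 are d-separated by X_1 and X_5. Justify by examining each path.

No — X_4 and X_7 are not d-separated given {X_1, X_5}.

6 paths connect X_4 and X_7; each must be blocked for d-separation to hold:
  1. X_4 ← X_1 → X_7 — X_1:fork[blocks] ⇒ blocked
  2. X_4 ← X_1 → X_6 ← X_5 → X_7 — X_1:fork[blocks]; X_6:collider[blocks]; X_5:fork[blocks] ⇒ blocked
  3. X_4 ← X_1 → X_3 → X_7 — X_1:fork[blocks]; X_3:chain[open] ⇒ blocked
  4. X_4 ← X_3 ← X_1 → X_7 — X_3:chain[open]; X_1:fork[blocks] ⇒ blocked
  5. X_4 ← X_3 ← X_1 → X_6 ← X_5 → X_7 — X_3:chain[open]; X_1:fork[blocks]; X_6:collider[blocks]; X_5:fork[blocks] ⇒ blocked
  6. X_4 ← X_3 → X_7 — X_3:fork[open] ⇒ active
Because an active path exists, X_4 and X_7 are not d-separated.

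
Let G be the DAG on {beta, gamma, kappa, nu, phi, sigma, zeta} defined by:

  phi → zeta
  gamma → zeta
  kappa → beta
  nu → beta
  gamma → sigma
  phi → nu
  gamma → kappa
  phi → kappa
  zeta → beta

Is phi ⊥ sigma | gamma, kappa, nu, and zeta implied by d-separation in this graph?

Enumerating the 6 paths from phi to sigma and testing each for blocking by {gamma, kappa, nu, zeta}:
Path 1: phi → nu → beta ← kappa ← gamma → sigma
  nu is a chain here and nu is conditioned on, so the path is blocked at nu.
Path 2: phi → nu → beta ← zeta ← gamma → sigma
  nu is a chain here and nu is conditioned on, so the path is blocked at nu.
Path 3: phi → kappa ← gamma → sigma
  gamma is a fork here and gamma is conditioned on, so the path is blocked at gamma.
Path 4: phi → kappa → beta ← zeta ← gamma → sigma
  kappa is a chain here and kappa is conditioned on, so the path is blocked at kappa.
Path 5: phi → zeta ← gamma → sigma
  gamma is a fork here and gamma is conditioned on, so the path is blocked at gamma.
Path 6: phi → zeta → beta ← kappa ← gamma → sigma
  zeta is a chain here and zeta is conditioned on, so the path is blocked at zeta.
All paths are blocked; phi ⊥ sigma | {gamma, kappa, nu, zeta} holds.

Yes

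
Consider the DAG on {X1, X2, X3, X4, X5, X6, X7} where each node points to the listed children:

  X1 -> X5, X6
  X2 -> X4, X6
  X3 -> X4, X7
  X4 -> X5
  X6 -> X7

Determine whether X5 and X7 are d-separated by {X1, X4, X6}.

We examine all 4 paths between X5 and X7:
  1. X5 ← X4 ← X2 → X6 → X7 — X4:chain[blocks]; X2:fork[open]; X6:chain[blocks] ⇒ blocked
  2. X5 ← X4 ← X3 → X7 — X4:chain[blocks]; X3:fork[open] ⇒ blocked
  3. X5 ← X1 → X6 → X7 — X1:fork[blocks]; X6:chain[blocks] ⇒ blocked
  4. X5 ← X1 → X6 ← X2 → X4 ← X3 → X7 — X1:fork[blocks]; X6:collider[open]; X2:fork[open]; X4:collider[open]; X3:fork[open] ⇒ blocked
Since every path is blocked, d-separation holds.

Yes — X5 and X7 are d-separated given {X1, X4, X6}.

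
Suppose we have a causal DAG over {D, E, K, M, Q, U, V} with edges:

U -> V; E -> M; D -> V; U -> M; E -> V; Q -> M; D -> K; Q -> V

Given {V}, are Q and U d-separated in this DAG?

No

4 paths connect Q and U; each must be blocked for d-separation to hold:
Path 1: Q → M ← U
  M is a collider here and neither M nor any of its descendants is conditioned on, so the collider stays closed — the path is blocked at M.
Path 2: Q → M ← E → V ← U
  M is a collider here and neither M nor any of its descendants is conditioned on, so the collider stays closed — the path is blocked at M.
Path 3: Q → V ← U
  V is a collider and V is conditioned on, which opens it — no node blocks this path, so it is active.
Path 4: Q → V ← E → M ← U
  M is a collider here and neither M nor any of its descendants is conditioned on, so the collider stays closed — the path is blocked at M.
Since the path Q → V ← U is active, Q and U are not d-separated given {V}.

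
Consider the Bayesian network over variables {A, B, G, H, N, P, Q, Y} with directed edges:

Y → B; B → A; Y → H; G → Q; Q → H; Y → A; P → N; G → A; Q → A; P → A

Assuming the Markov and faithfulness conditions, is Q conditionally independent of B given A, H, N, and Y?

There are 6 undirected paths between Q and B; checking each against the conditioning set {A, H, N, Y}:
Path 1: Q → A ← Y → B
  Y is a fork here and Y is conditioned on, so the path is blocked at Y.
Path 2: Q → A ← B
  A is a collider and A is conditioned on, which opens it — no node blocks this path, so it is active.
Path 3: Q ← G → A ← Y → B
  Y is a fork here and Y is conditioned on, so the path is blocked at Y.
Path 4: Q ← G → A ← B
  G is a fork and G is not conditioned on; A is a collider and A is conditioned on, which opens it — no node blocks this path, so it is active.
Path 5: Q → H ← Y → A ← B
  Y is a fork here and Y is conditioned on, so the path is blocked at Y.
Path 6: Q → H ← Y → B
  Y is a fork here and Y is conditioned on, so the path is blocked at Y.
Since the path Q → A ← B is active, Q and B are not d-separated given {A, H, N, Y}.

No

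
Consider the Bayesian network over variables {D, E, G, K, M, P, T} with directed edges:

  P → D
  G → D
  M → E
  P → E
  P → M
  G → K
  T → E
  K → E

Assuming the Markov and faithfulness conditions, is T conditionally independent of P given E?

There are 3 undirected paths between T and P; checking each against the conditioning set {E}:
Path 1: T → E ← K ← G → D ← P
  D is a collider here and neither D nor any of its descendants is conditioned on, so the collider stays closed — the path is blocked at D.
Path 2: T → E ← M ← P
  E is a collider and E is conditioned on, which opens it; M is a chain and M is not conditioned on — no node blocks this path, so it is active.
Path 3: T → E ← P
  E is a collider and E is conditioned on, which opens it — no node blocks this path, so it is active.
Because an active path exists, T and P are not d-separated.

No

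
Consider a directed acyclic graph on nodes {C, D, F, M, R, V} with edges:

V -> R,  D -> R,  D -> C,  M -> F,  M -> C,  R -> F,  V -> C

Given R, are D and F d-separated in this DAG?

Yes — D and F are d-separated given {R}.

4 paths connect D and F; each must be blocked for d-separation to hold:
  1. D → C ← V → R → F — C:collider[blocks]; V:fork[open]; R:chain[blocks] ⇒ blocked
  2. D → C ← M → F — C:collider[blocks]; M:fork[open] ⇒ blocked
  3. D → R ← V → C ← M → F — R:collider[open]; V:fork[open]; C:collider[blocks]; M:fork[open] ⇒ blocked
  4. D → R → F — R:chain[blocks] ⇒ blocked
Every path is blocked, so D and F are d-separated given {R}.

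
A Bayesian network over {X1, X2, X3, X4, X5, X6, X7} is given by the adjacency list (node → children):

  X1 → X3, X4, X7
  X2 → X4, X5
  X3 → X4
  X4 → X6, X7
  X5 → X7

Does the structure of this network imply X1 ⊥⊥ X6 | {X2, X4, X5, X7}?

Enumerating the 4 paths from X1 to X6 and testing each for blocking by {X2, X4, X5, X7}:
  1. X1 → X3 → X4 → X6 — X3:chain[open]; X4:chain[blocks] ⇒ blocked
  2. X1 → X4 → X6 — X4:chain[blocks] ⇒ blocked
  3. X1 → X7 ← X5 ← X2 → X4 → X6 — X7:collider[open]; X5:chain[blocks]; X2:fork[blocks]; X4:chain[blocks] ⇒ blocked
  4. X1 → X7 ← X4 → X6 — X7:collider[open]; X4:fork[blocks] ⇒ blocked
Every path is blocked, so X1 and X6 are d-separated given {X2, X4, X5, X7}.

Yes — X1 and X6 are d-separated given {X2, X4, X5, X7}.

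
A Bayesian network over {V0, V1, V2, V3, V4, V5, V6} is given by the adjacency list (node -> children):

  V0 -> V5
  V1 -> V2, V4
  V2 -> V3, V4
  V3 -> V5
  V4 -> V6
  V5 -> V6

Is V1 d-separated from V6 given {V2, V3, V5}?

No — V1 and V6 are not d-separated given {V2, V3, V5}.

There are 4 undirected paths between V1 and V6; checking each against the conditioning set {V2, V3, V5}:
Path 1: V1 → V2 → V3 → V5 → V6
  V2 is a chain here and V2 is conditioned on, so the path is blocked at V2.
Path 2: V1 → V2 → V4 → V6
  V2 is a chain here and V2 is conditioned on, so the path is blocked at V2.
Path 3: V1 → V4 ← V2 → V3 → V5 → V6
  V4 is a collider here and neither V4 nor any of its descendants is conditioned on, so the collider stays closed — the path is blocked at V4.
Path 4: V1 → V4 → V6
  V4 is a chain and V4 is not conditioned on — no node blocks this path, so it is active.
At least one path is unblocked, so d-separation fails.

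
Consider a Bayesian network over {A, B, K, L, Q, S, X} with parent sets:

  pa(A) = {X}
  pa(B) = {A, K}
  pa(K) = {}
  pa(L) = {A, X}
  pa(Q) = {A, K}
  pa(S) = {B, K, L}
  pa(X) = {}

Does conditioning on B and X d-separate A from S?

No

There are 6 undirected paths between A and S; checking each against the conditioning set {B, X}:
  1. A → Q ← K → S — Q:collider[blocks]; K:fork[open] ⇒ blocked
  2. A → Q ← K → B → S — Q:collider[blocks]; K:fork[open]; B:chain[blocks] ⇒ blocked
  3. A → L → S — L:chain[open] ⇒ active
  4. A ← X → L → S — X:fork[blocks]; L:chain[open] ⇒ blocked
  5. A → B → S — B:chain[blocks] ⇒ blocked
  6. A → B ← K → S — B:collider[open]; K:fork[open] ⇒ active
Because an active path exists, A and S are not d-separated.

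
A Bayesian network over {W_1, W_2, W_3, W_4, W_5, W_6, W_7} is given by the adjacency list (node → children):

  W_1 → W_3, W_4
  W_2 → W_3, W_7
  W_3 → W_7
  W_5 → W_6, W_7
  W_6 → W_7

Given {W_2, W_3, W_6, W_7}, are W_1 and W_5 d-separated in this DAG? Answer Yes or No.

Enumerating the 4 paths from W_1 to W_5 and testing each for blocking by {W_2, W_3, W_6, W_7}:
  1. W_1 → W_3 → W_7 ← W_5 — W_3:chain[blocks]; W_7:collider[open] ⇒ blocked
  2. W_1 → W_3 → W_7 ← W_6 ← W_5 — W_3:chain[blocks]; W_7:collider[open]; W_6:chain[blocks] ⇒ blocked
  3. W_1 → W_3 ← W_2 → W_7 ← W_5 — W_3:collider[open]; W_2:fork[blocks]; W_7:collider[open] ⇒ blocked
  4. W_1 → W_3 ← W_2 → W_7 ← W_6 ← W_5 — W_3:collider[open]; W_2:fork[blocks]; W_7:collider[open]; W_6:chain[blocks] ⇒ blocked
Since every path is blocked, d-separation holds.

Yes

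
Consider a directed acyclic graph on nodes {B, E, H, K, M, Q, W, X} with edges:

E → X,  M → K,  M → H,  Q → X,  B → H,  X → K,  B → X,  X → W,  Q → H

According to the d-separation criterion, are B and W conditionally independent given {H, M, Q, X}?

Yes

We examine all 3 paths between B and W:
  1. B → H ← Q → X → W — H:collider[open]; Q:fork[blocks]; X:chain[blocks] ⇒ blocked
  2. B → H ← M → K ← X → W — H:collider[open]; M:fork[blocks]; K:collider[blocks]; X:fork[blocks] ⇒ blocked
  3. B → X → W — X:chain[blocks] ⇒ blocked
Every path is blocked, so B and W are d-separated given {H, M, Q, X}.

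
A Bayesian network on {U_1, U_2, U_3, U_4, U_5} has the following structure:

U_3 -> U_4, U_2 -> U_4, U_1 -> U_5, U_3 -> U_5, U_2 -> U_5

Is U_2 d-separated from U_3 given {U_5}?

Enumerating the 2 paths from U_2 to U_3 and testing each for blocking by {U_5}:
Path 1: U_2 → U_4 ← U_3
  U_4 is a collider here and neither U_4 nor any of its descendants is conditioned on, so the collider stays closed — the path is blocked at U_4.
Path 2: U_2 → U_5 ← U_3
  U_5 is a collider and U_5 is conditioned on, which opens it — no node blocks this path, so it is active.
Since the path U_2 → U_5 ← U_3 is active, U_2 and U_3 are not d-separated given {U_5}.

No — U_2 and U_3 are not d-separated given {U_5}.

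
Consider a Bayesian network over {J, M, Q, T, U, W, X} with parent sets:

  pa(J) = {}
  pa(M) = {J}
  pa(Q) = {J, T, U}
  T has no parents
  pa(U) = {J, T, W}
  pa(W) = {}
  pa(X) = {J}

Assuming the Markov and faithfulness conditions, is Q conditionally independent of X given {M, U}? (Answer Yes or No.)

No

3 paths connect Q and X; each must be blocked for d-separation to hold:
Path 1: Q ← U ← J → X
  U is a chain here and U is conditioned on, so the path is blocked at U.
Path 2: Q ← J → X
  J is a fork and J is not conditioned on — no node blocks this path, so it is active.
Path 3: Q ← T → U ← J → X
  T is a fork and T is not conditioned on; U is a collider and U is conditioned on, which opens it; J is a fork and J is not conditioned on — no node blocks this path, so it is active.
Because an active path exists, Q and X are not d-separated.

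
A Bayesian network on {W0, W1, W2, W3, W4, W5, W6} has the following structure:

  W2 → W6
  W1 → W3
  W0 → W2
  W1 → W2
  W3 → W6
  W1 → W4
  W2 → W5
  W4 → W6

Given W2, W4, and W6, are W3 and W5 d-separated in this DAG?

There are 4 undirected paths between W3 and W5; checking each against the conditioning set {W2, W4, W6}:
Path 1: W3 → W6 ← W2 → W5
  W2 is a fork here and W2 is conditioned on, so the path is blocked at W2.
Path 2: W3 → W6 ← W4 ← W1 → W2 → W5
  W4 is a chain here and W4 is conditioned on, so the path is blocked at W4.
Path 3: W3 ← W1 → W2 → W5
  W2 is a chain here and W2 is conditioned on, so the path is blocked at W2.
Path 4: W3 ← W1 → W4 → W6 ← W2 → W5
  W4 is a chain here and W4 is conditioned on, so the path is blocked at W4.
Every path is blocked, so W3 and W5 are d-separated given {W2, W4, W6}.

Yes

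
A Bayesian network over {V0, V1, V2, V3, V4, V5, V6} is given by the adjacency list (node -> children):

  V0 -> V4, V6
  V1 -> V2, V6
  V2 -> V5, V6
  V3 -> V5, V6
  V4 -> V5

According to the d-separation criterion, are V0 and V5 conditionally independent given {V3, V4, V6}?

We examine all 4 paths between V0 and V5:
Path 1: V0 → V4 → V5
  V4 is a chain here and V4 is conditioned on, so the path is blocked at V4.
Path 2: V0 → V6 ← V3 → V5
  V3 is a fork here and V3 is conditioned on, so the path is blocked at V3.
Path 3: V0 → V6 ← V1 → V2 → V5
  V6 is a collider and V6 is conditioned on, which opens it; V1 is a fork and V1 is not conditioned on; V2 is a chain and V2 is not conditioned on — no node blocks this path, so it is active.
Path 4: V0 → V6 ← V2 → V5
  V6 is a collider and V6 is conditioned on, which opens it; V2 is a fork and V2 is not conditioned on — no node blocks this path, so it is active.
At least one path is unblocked, so d-separation fails.

No — V0 and V5 are not d-separated given {V3, V4, V6}.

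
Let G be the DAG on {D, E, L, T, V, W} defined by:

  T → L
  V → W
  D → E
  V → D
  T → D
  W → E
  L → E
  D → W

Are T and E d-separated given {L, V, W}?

No

There are 4 undirected paths between T and E; checking each against the conditioning set {L, V, W}:
Path 1: T → L → E
  L is a chain here and L is conditioned on, so the path is blocked at L.
Path 2: T → D → W → E
  W is a chain here and W is conditioned on, so the path is blocked at W.
Path 3: T → D → E
  D is a chain and D is not conditioned on — no node blocks this path, so it is active.
Path 4: T → D ← V → W → E
  V is a fork here and V is conditioned on, so the path is blocked at V.
At least one path is unblocked, so d-separation fails.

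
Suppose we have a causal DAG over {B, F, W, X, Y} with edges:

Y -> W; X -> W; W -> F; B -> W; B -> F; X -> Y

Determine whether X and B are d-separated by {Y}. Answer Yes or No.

Yes — X and B are d-separated given {Y}.

4 paths connect X and B; each must be blocked for d-separation to hold:
Path 1: X → W ← B
  W is a collider here and neither W nor any of its descendants is conditioned on, so the collider stays closed — the path is blocked at W.
Path 2: X → W → F ← B
  F is a collider here and neither F nor any of its descendants is conditioned on, so the collider stays closed — the path is blocked at F.
Path 3: X → Y → W ← B
  Y is a chain here and Y is conditioned on, so the path is blocked at Y.
Path 4: X → Y → W → F ← B
  Y is a chain here and Y is conditioned on, so the path is blocked at Y.
All paths are blocked; X ⊥ B | {Y} holds.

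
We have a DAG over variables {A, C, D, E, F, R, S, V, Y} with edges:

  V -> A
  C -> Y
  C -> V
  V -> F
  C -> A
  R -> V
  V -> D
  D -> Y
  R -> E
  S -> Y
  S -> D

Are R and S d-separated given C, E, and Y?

We examine all 6 paths between R and S:
Path 1: R → V → A ← C → Y ← S
  A is a collider here and neither A nor any of its descendants is conditioned on, so the collider stays closed — the path is blocked at A.
Path 2: R → V → A ← C → Y ← D ← S
  A is a collider here and neither A nor any of its descendants is conditioned on, so the collider stays closed — the path is blocked at A.
Path 3: R → V → D ← S
  V is a chain and V is not conditioned on; D is a collider and its descendant Y is conditioned on, which opens it — no node blocks this path, so it is active.
Path 4: R → V → D → Y ← S
  V is a chain and V is not conditioned on; D is a chain and D is not conditioned on; Y is a collider and Y is conditioned on, which opens it — no node blocks this path, so it is active.
Path 5: R → V ← C → Y ← S
  C is a fork here and C is conditioned on, so the path is blocked at C.
Path 6: R → V ← C → Y ← D ← S
  C is a fork here and C is conditioned on, so the path is blocked at C.
Since the path R → V → D ← S is active, R and S are not d-separated given {C, E, Y}.

No — R and S are not d-separated given {C, E, Y}.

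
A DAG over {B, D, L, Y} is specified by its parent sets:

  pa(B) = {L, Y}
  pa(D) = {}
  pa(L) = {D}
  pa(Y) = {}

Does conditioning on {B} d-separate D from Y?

The only undirected path from D to Y is:
Path 1: D → L → B ← Y
  L is a chain and L is not conditioned on; B is a collider and B is conditioned on, which opens it — no node blocks this path, so it is active.
At least one path is unblocked, so d-separation fails.

No — D and Y are not d-separated given {B}.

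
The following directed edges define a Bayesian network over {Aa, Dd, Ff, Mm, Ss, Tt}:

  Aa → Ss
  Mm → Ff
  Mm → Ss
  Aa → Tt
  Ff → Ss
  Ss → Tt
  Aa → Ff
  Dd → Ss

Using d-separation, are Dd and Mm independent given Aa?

Yes

Enumerating the 4 paths from Dd to Mm and testing each for blocking by {Aa}:
  1. Dd → Ss → Tt ← Aa → Ff ← Mm — Ss:chain[open]; Tt:collider[blocks]; Aa:fork[blocks]; Ff:collider[blocks] ⇒ blocked
  2. Dd → Ss ← Ff ← Mm — Ss:collider[blocks]; Ff:chain[open] ⇒ blocked
  3. Dd → Ss ← Aa → Ff ← Mm — Ss:collider[blocks]; Aa:fork[blocks]; Ff:collider[blocks] ⇒ blocked
  4. Dd → Ss ← Mm — Ss:collider[blocks] ⇒ blocked
Since every path is blocked, d-separation holds.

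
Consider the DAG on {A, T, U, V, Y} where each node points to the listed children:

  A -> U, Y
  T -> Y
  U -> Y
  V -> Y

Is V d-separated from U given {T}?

We examine all 2 paths between V and U:
  1. V → Y ← A → U — Y:collider[blocks]; A:fork[open] ⇒ blocked
  2. V → Y ← U — Y:collider[blocks] ⇒ blocked
All paths are blocked; V ⊥ U | {T} holds.

Yes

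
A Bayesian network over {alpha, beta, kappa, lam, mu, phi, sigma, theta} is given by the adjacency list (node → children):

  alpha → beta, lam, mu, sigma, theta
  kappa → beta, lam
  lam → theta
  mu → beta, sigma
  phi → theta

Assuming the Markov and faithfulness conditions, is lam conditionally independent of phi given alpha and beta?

Yes — lam and phi are d-separated given {alpha, beta}.

5 paths connect lam and phi; each must be blocked for d-separation to hold:
Path 1: lam → theta ← phi
  theta is a collider here and neither theta nor any of its descendants is conditioned on, so the collider stays closed — the path is blocked at theta.
Path 2: lam ← kappa → beta ← mu → sigma ← alpha → theta ← phi
  sigma is a collider here and neither sigma nor any of its descendants is conditioned on, so the collider stays closed — the path is blocked at sigma.
Path 3: lam ← kappa → beta ← mu ← alpha → theta ← phi
  alpha is a fork here and alpha is conditioned on, so the path is blocked at alpha.
Path 4: lam ← kappa → beta ← alpha → theta ← phi
  alpha is a fork here and alpha is conditioned on, so the path is blocked at alpha.
Path 5: lam ← alpha → theta ← phi
  alpha is a fork here and alpha is conditioned on, so the path is blocked at alpha.
Since every path is blocked, d-separation holds.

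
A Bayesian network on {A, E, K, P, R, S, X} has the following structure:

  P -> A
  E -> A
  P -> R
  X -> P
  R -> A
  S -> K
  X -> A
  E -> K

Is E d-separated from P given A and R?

No

3 paths connect E and P; each must be blocked for d-separation to hold:
Path 1: E → A ← X → P
  A is a collider and A is conditioned on, which opens it; X is a fork and X is not conditioned on — no node blocks this path, so it is active.
Path 2: E → A ← R ← P
  R is a chain here and R is conditioned on, so the path is blocked at R.
Path 3: E → A ← P
  A is a collider and A is conditioned on, which opens it — no node blocks this path, so it is active.
At least one path is unblocked, so d-separation fails.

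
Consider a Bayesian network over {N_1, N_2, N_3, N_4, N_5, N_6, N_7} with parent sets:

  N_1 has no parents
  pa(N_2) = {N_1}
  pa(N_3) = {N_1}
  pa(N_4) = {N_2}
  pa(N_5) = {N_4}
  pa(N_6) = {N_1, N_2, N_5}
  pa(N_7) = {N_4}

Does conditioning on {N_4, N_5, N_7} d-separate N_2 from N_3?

No

Enumerating the 3 paths from N_2 to N_3 and testing each for blocking by {N_4, N_5, N_7}:
Path 1: N_2 → N_6 ← N_1 → N_3
  N_6 is a collider here and neither N_6 nor any of its descendants is conditioned on, so the collider stays closed — the path is blocked at N_6.
Path 2: N_2 → N_4 → N_5 → N_6 ← N_1 → N_3
  N_4 is a chain here and N_4 is conditioned on, so the path is blocked at N_4.
Path 3: N_2 ← N_1 → N_3
  N_1 is a fork and N_1 is not conditioned on — no node blocks this path, so it is active.
Because an active path exists, N_2 and N_3 are not d-separated.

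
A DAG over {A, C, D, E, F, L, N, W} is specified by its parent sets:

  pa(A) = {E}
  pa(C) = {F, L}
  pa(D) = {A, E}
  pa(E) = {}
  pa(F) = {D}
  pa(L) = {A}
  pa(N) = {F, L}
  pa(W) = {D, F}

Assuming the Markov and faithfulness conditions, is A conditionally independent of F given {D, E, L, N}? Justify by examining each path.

Yes — A and F are d-separated given {D, E, L, N}.

We examine all 6 paths between A and F:
  1. A ← E → D → F — E:fork[blocks]; D:chain[blocks] ⇒ blocked
  2. A ← E → D → W ← F — E:fork[blocks]; D:chain[blocks]; W:collider[blocks] ⇒ blocked
  3. A → D → F — D:chain[blocks] ⇒ blocked
  4. A → D → W ← F — D:chain[blocks]; W:collider[blocks] ⇒ blocked
  5. A → L → N ← F — L:chain[blocks]; N:collider[open] ⇒ blocked
  6. A → L → C ← F — L:chain[blocks]; C:collider[blocks] ⇒ blocked
Every path is blocked, so A and F are d-separated given {D, E, L, N}.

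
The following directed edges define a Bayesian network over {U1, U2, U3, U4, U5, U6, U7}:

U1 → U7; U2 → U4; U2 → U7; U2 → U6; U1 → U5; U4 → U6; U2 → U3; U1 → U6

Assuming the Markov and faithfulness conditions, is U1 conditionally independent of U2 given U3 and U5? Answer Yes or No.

Yes — U1 and U2 are d-separated given {U3, U5}.

Enumerating the 3 paths from U1 to U2 and testing each for blocking by {U3, U5}:
Path 1: U1 → U6 ← U4 ← U2
  U6 is a collider here and neither U6 nor any of its descendants is conditioned on, so the collider stays closed — the path is blocked at U6.
Path 2: U1 → U6 ← U2
  U6 is a collider here and neither U6 nor any of its descendants is conditioned on, so the collider stays closed — the path is blocked at U6.
Path 3: U1 → U7 ← U2
  U7 is a collider here and neither U7 nor any of its descendants is conditioned on, so the collider stays closed — the path is blocked at U7.
Every path is blocked, so U1 and U2 are d-separated given {U3, U5}.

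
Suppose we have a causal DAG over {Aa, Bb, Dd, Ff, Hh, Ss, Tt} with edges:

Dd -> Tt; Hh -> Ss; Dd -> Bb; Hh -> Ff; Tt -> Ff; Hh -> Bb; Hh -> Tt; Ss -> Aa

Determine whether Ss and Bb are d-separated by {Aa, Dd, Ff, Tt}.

Enumerating the 3 paths from Ss to Bb and testing each for blocking by {Aa, Dd, Ff, Tt}:
Path 1: Ss ← Hh → Bb
  Hh is a fork and Hh is not conditioned on — no node blocks this path, so it is active.
Path 2: Ss ← Hh → Ff ← Tt ← Dd → Bb
  Tt is a chain here and Tt is conditioned on, so the path is blocked at Tt.
Path 3: Ss ← Hh → Tt ← Dd → Bb
  Dd is a fork here and Dd is conditioned on, so the path is blocked at Dd.
Since the path Ss ← Hh → Bb is active, Ss and Bb are not d-separated given {Aa, Dd, Ff, Tt}.

No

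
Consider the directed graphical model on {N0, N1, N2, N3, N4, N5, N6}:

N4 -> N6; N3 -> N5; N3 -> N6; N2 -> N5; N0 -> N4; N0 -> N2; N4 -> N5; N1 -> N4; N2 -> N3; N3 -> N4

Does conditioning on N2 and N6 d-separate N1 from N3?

6 paths connect N1 and N3; each must be blocked for d-separation to hold:
  1. N1 → N4 → N6 ← N3 — N4:chain[open]; N6:collider[open] ⇒ active
  2. N1 → N4 ← N3 — N4:collider[open] ⇒ active
  3. N1 → N4 → N5 ← N3 — N4:chain[open]; N5:collider[blocks] ⇒ blocked
  4. N1 → N4 → N5 ← N2 → N3 — N4:chain[open]; N5:collider[blocks]; N2:fork[blocks] ⇒ blocked
  5. N1 → N4 ← N0 → N2 → N3 — N4:collider[open]; N0:fork[open]; N2:chain[blocks] ⇒ blocked
  6. N1 → N4 ← N0 → N2 → N5 ← N3 — N4:collider[open]; N0:fork[open]; N2:chain[blocks]; N5:collider[blocks] ⇒ blocked
Because an active path exists, N1 and N3 are not d-separated.

No — N1 and N3 are not d-separated given {N2, N6}.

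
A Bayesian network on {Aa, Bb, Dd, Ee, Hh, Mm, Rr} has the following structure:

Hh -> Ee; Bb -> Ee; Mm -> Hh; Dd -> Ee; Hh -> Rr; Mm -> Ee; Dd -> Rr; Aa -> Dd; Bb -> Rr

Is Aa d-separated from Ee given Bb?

Enumerating the 4 paths from Aa to Ee and testing each for blocking by {Bb}:
Path 1: Aa → Dd → Ee
  Dd is a chain and Dd is not conditioned on — no node blocks this path, so it is active.
Path 2: Aa → Dd → Rr ← Bb → Ee
  Rr is a collider here and neither Rr nor any of its descendants is conditioned on, so the collider stays closed — the path is blocked at Rr.
Path 3: Aa → Dd → Rr ← Hh ← Mm → Ee
  Rr is a collider here and neither Rr nor any of its descendants is conditioned on, so the collider stays closed — the path is blocked at Rr.
Path 4: Aa → Dd → Rr ← Hh → Ee
  Rr is a collider here and neither Rr nor any of its descendants is conditioned on, so the collider stays closed — the path is blocked at Rr.
Since the path Aa → Dd → Ee is active, Aa and Ee are not d-separated given {Bb}.

No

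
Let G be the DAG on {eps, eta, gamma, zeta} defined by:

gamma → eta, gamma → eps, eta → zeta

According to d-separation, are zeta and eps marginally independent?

No

Only one path connects zeta and eps:
Path 1: zeta ← eta ← gamma → eps
  eta is a chain and eta is not conditioned on; gamma is a fork and gamma is not conditioned on — no node blocks this path, so it is active.
Since the path zeta ← eta ← gamma → eps is active, zeta and eps are not d-separated given ∅.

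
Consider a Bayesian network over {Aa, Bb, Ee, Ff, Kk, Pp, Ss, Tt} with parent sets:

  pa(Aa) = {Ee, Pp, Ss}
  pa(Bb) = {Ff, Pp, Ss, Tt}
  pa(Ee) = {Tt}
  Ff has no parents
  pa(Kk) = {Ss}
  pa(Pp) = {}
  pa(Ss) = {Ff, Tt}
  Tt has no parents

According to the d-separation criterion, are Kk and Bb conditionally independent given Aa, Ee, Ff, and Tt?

No — Kk and Bb are not d-separated given {Aa, Ee, Ff, Tt}.

There are 6 undirected paths between Kk and Bb; checking each against the conditioning set {Aa, Ee, Ff, Tt}:
Path 1: Kk ← Ss ← Tt → Ee → Aa ← Pp → Bb
  Tt is a fork here and Tt is conditioned on, so the path is blocked at Tt.
Path 2: Kk ← Ss ← Tt → Bb
  Tt is a fork here and Tt is conditioned on, so the path is blocked at Tt.
Path 3: Kk ← Ss ← Ff → Bb
  Ff is a fork here and Ff is conditioned on, so the path is blocked at Ff.
Path 4: Kk ← Ss → Aa ← Pp → Bb
  Ss is a fork and Ss is not conditioned on; Aa is a collider and Aa is conditioned on, which opens it; Pp is a fork and Pp is not conditioned on — no node blocks this path, so it is active.
Path 5: Kk ← Ss → Aa ← Ee ← Tt → Bb
  Ee is a chain here and Ee is conditioned on, so the path is blocked at Ee.
Path 6: Kk ← Ss → Bb
  Ss is a fork and Ss is not conditioned on — no node blocks this path, so it is active.
Since the path Kk ← Ss → Aa ← Pp → Bb is active, Kk and Bb are not d-separated given {Aa, Ee, Ff, Tt}.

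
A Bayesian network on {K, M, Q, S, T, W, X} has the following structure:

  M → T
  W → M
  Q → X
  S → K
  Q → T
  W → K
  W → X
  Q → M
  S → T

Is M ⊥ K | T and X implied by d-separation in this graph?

No

There are 6 undirected paths between M and K; checking each against the conditioning set {T, X}:
Path 1: M ← W → K
  W is a fork and W is not conditioned on — no node blocks this path, so it is active.
Path 2: M ← W → X ← Q → T ← S → K
  W is a fork and W is not conditioned on; X is a collider and X is conditioned on, which opens it; Q is a fork and Q is not conditioned on; T is a collider and T is conditioned on, which opens it; S is a fork and S is not conditioned on — no node blocks this path, so it is active.
Path 3: M ← Q → T ← S → K
  Q is a fork and Q is not conditioned on; T is a collider and T is conditioned on, which opens it; S is a fork and S is not conditioned on — no node blocks this path, so it is active.
Path 4: M ← Q → X ← W → K
  Q is a fork and Q is not conditioned on; X is a collider and X is conditioned on, which opens it; W is a fork and W is not conditioned on — no node blocks this path, so it is active.
Path 5: M → T ← S → K
  T is a collider and T is conditioned on, which opens it; S is a fork and S is not conditioned on — no node blocks this path, so it is active.
Path 6: M → T ← Q → X ← W → K
  T is a collider and T is conditioned on, which opens it; Q is a fork and Q is not conditioned on; X is a collider and X is conditioned on, which opens it; W is a fork and W is not conditioned on — no node blocks this path, so it is active.
Since the path M ← W → K is active, M and K are not d-separated given {T, X}.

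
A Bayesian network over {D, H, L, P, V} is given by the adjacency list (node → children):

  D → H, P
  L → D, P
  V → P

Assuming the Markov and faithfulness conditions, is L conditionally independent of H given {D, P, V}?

Yes

Enumerating the 2 paths from L to H and testing each for blocking by {D, P, V}:
Path 1: L → P ← D → H
  D is a fork here and D is conditioned on, so the path is blocked at D.
Path 2: L → D → H
  D is a chain here and D is conditioned on, so the path is blocked at D.
Every path is blocked, so L and H are d-separated given {D, P, V}.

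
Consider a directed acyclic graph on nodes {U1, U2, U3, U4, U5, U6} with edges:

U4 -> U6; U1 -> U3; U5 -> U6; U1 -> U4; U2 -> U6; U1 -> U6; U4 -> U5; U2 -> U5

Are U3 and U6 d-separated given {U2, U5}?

No

Enumerating the 4 paths from U3 to U6 and testing each for blocking by {U2, U5}:
Path 1: U3 ← U1 → U6
  U1 is a fork and U1 is not conditioned on — no node blocks this path, so it is active.
Path 2: U3 ← U1 → U4 → U6
  U1 is a fork and U1 is not conditioned on; U4 is a chain and U4 is not conditioned on — no node blocks this path, so it is active.
Path 3: U3 ← U1 → U4 → U5 → U6
  U5 is a chain here and U5 is conditioned on, so the path is blocked at U5.
Path 4: U3 ← U1 → U4 → U5 ← U2 → U6
  U2 is a fork here and U2 is conditioned on, so the path is blocked at U2.
At least one path is unblocked, so d-separation fails.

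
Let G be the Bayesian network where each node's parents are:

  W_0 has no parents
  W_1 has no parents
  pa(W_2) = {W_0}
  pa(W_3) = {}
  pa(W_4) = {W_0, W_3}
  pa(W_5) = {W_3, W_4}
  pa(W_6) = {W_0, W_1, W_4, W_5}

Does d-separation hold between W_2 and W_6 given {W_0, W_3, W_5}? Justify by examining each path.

We examine all 4 paths between W_2 and W_6:
Path 1: W_2 ← W_0 → W_6
  W_0 is a fork here and W_0 is conditioned on, so the path is blocked at W_0.
Path 2: W_2 ← W_0 → W_4 → W_5 → W_6
  W_0 is a fork here and W_0 is conditioned on, so the path is blocked at W_0.
Path 3: W_2 ← W_0 → W_4 ← W_3 → W_5 → W_6
  W_0 is a fork here and W_0 is conditioned on, so the path is blocked at W_0.
Path 4: W_2 ← W_0 → W_4 → W_6
  W_0 is a fork here and W_0 is conditioned on, so the path is blocked at W_0.
Since every path is blocked, d-separation holds.

Yes — W_2 and W_6 are d-separated given {W_0, W_3, W_5}.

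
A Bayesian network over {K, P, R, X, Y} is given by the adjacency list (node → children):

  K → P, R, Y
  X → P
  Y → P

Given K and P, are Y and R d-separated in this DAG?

Yes — Y and R are d-separated given {K, P}.

Enumerating the 2 paths from Y to R and testing each for blocking by {K, P}:
  1. Y → P ← K → R — P:collider[open]; K:fork[blocks] ⇒ blocked
  2. Y ← K → R — K:fork[blocks] ⇒ blocked
Every path is blocked, so Y and R are d-separated given {K, P}.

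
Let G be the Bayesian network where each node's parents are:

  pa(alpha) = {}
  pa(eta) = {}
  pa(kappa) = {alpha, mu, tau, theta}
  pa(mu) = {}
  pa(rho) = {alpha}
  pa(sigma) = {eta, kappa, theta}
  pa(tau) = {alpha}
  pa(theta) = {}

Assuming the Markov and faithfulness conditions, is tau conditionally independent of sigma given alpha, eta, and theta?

No

Enumerating the 4 paths from tau to sigma and testing each for blocking by {alpha, eta, theta}:
Path 1: tau ← alpha → kappa → sigma
  alpha is a fork here and alpha is conditioned on, so the path is blocked at alpha.
Path 2: tau ← alpha → kappa ← theta → sigma
  alpha is a fork here and alpha is conditioned on, so the path is blocked at alpha.
Path 3: tau → kappa → sigma
  kappa is a chain and kappa is not conditioned on — no node blocks this path, so it is active.
Path 4: tau → kappa ← theta → sigma
  kappa is a collider here and neither kappa nor any of its descendants is conditioned on, so the collider stays closed — the path is blocked at kappa.
At least one path is unblocked, so d-separation fails.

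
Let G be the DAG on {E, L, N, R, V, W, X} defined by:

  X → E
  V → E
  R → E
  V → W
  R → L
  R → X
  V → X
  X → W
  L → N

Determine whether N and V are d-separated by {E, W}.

No — N and V are not d-separated given {E, W}.

Enumerating the 6 paths from N to V and testing each for blocking by {E, W}:
Path 1: N ← L ← R → E ← V
  L is a chain and L is not conditioned on; R is a fork and R is not conditioned on; E is a collider and E is conditioned on, which opens it — no node blocks this path, so it is active.
Path 2: N ← L ← R → E ← X → W ← V
  L is a chain and L is not conditioned on; R is a fork and R is not conditioned on; E is a collider and E is conditioned on, which opens it; X is a fork and X is not conditioned on; W is a collider and W is conditioned on, which opens it — no node blocks this path, so it is active.
Path 3: N ← L ← R → E ← X ← V
  L is a chain and L is not conditioned on; R is a fork and R is not conditioned on; E is a collider and E is conditioned on, which opens it; X is a chain and X is not conditioned on — no node blocks this path, so it is active.
Path 4: N ← L ← R → X → W ← V
  L is a chain and L is not conditioned on; R is a fork and R is not conditioned on; X is a chain and X is not conditioned on; W is a collider and W is conditioned on, which opens it — no node blocks this path, so it is active.
Path 5: N ← L ← R → X → E ← V
  L is a chain and L is not conditioned on; R is a fork and R is not conditioned on; X is a chain and X is not conditioned on; E is a collider and E is conditioned on, which opens it — no node blocks this path, so it is active.
Path 6: N ← L ← R → X ← V
  L is a chain and L is not conditioned on; R is a fork and R is not conditioned on; X is a collider and its descendant W is conditioned on, which opens it — no node blocks this path, so it is active.
Since the path N ← L ← R → E ← V is active, N and V are not d-separated given {E, W}.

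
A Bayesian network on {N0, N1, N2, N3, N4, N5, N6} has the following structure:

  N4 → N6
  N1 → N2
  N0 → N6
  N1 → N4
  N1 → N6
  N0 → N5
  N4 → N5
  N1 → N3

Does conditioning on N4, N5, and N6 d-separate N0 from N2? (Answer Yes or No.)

4 paths connect N0 and N2; each must be blocked for d-separation to hold:
  1. N0 → N6 ← N4 ← N1 → N2 — N6:collider[open]; N4:chain[blocks]; N1:fork[open] ⇒ blocked
  2. N0 → N6 ← N1 → N2 — N6:collider[open]; N1:fork[open] ⇒ active
  3. N0 → N5 ← N4 → N6 ← N1 → N2 — N5:collider[open]; N4:fork[blocks]; N6:collider[open]; N1:fork[open] ⇒ blocked
  4. N0 → N5 ← N4 ← N1 → N2 — N5:collider[open]; N4:chain[blocks]; N1:fork[open] ⇒ blocked
Because an active path exists, N0 and N2 are not d-separated.

No — N0 and N2 are not d-separated given {N4, N5, N6}.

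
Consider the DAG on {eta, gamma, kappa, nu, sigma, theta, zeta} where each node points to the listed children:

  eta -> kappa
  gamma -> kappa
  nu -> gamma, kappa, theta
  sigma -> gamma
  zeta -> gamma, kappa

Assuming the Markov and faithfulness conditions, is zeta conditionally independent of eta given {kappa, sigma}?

No

Enumerating the 3 paths from zeta to eta and testing each for blocking by {kappa, sigma}:
Path 1: zeta → gamma ← nu → kappa ← eta
  gamma is a collider and its descendant kappa is conditioned on, which opens it; nu is a fork and nu is not conditioned on; kappa is a collider and kappa is conditioned on, which opens it — no node blocks this path, so it is active.
Path 2: zeta → gamma → kappa ← eta
  gamma is a chain and gamma is not conditioned on; kappa is a collider and kappa is conditioned on, which opens it — no node blocks this path, so it is active.
Path 3: zeta → kappa ← eta
  kappa is a collider and kappa is conditioned on, which opens it — no node blocks this path, so it is active.
At least one path is unblocked, so d-separation fails.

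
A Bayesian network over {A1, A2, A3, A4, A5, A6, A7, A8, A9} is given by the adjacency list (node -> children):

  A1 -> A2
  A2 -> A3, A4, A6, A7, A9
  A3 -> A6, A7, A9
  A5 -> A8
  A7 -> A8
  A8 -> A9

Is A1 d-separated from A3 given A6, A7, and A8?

No

Enumerating the 6 paths from A1 to A3 and testing each for blocking by {A6, A7, A8}:
Path 1: A1 → A2 → A3
  A2 is a chain and A2 is not conditioned on — no node blocks this path, so it is active.
Path 2: A1 → A2 → A6 ← A3
  A2 is a chain and A2 is not conditioned on; A6 is a collider and A6 is conditioned on, which opens it — no node blocks this path, so it is active.
Path 3: A1 → A2 → A9 ← A3
  A9 is a collider here and neither A9 nor any of its descendants is conditioned on, so the collider stays closed — the path is blocked at A9.
Path 4: A1 → A2 → A9 ← A8 ← A7 ← A3
  A9 is a collider here and neither A9 nor any of its descendants is conditioned on, so the collider stays closed — the path is blocked at A9.
Path 5: A1 → A2 → A7 ← A3
  A2 is a chain and A2 is not conditioned on; A7 is a collider and A7 is conditioned on, which opens it — no node blocks this path, so it is active.
Path 6: A1 → A2 → A7 → A8 → A9 ← A3
  A7 is a chain here and A7 is conditioned on, so the path is blocked at A7.
Since the path A1 → A2 → A3 is active, A1 and A3 are not d-separated given {A6, A7, A8}.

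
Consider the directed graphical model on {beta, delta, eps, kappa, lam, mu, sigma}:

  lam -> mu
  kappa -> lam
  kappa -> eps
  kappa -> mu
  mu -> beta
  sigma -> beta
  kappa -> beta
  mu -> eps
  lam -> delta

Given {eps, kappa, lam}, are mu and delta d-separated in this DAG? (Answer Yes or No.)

Yes

There are 4 undirected paths between mu and delta; checking each against the conditioning set {eps, kappa, lam}:
  1. mu → beta ← kappa → lam → delta — beta:collider[blocks]; kappa:fork[blocks]; lam:chain[blocks] ⇒ blocked
  2. mu → eps ← kappa → lam → delta — eps:collider[open]; kappa:fork[blocks]; lam:chain[blocks] ⇒ blocked
  3. mu ← kappa → lam → delta — kappa:fork[blocks]; lam:chain[blocks] ⇒ blocked
  4. mu ← lam → delta — lam:fork[blocks] ⇒ blocked
Since every path is blocked, d-separation holds.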